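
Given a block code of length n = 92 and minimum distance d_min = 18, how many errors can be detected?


Detection capability = d_min - 1 = 18 - 1 = 17

17 errors


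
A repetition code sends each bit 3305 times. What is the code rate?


Rate = k/n = 1/3305

1/3305


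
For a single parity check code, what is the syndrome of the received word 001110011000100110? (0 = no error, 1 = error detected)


Syndrome = XOR of all bits = 0 XOR 0 XOR 1 XOR 1 XOR 1 XOR 0 XOR 0 XOR 1 XOR 1 XOR 0 XOR 0 XOR 0 XOR 1 XOR 0 XOR 0 XOR 1 XOR 1 XOR 0 = 0

0


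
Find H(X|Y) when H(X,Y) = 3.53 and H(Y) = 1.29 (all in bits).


H(X|Y) = H(X,Y) - H(Y) = 3.53 - 1.29 = 2.24

2.24 bits


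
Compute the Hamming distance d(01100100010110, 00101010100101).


Count differing positions: . ^ . . ^ ^ ^ . ^ ^ . . ^ ^ = 8 differences

8


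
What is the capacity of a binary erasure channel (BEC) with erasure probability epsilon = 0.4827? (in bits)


C = 1 - epsilon = 1 - 0.4827 = 0.5173

0.5173 bits


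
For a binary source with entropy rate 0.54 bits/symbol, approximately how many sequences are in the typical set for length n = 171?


log2|A_typical| = nH = 171 * 0.54 = 92.34, so |A_typical| ~ 2^92.34 = 6.268e+27

6.268e+27


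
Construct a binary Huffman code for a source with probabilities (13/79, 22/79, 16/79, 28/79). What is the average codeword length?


Huffman construction (repeatedly merge the two least-probable nodes; each merge adds 1 bit to every symbol beneath it): 13/79 + 16/79 = 29/79; 22/79 + 28/79 = 50/79; 29/79 + 50/79 = 1. Resulting codeword lengths (in the order the probabilities were given): (2, 2, 2, 2). L_avg = sum(p_i * l_i) = 13/79*2 + 22/79*2 + 16/79*2 + 28/79*2 = 2

2.0 bits


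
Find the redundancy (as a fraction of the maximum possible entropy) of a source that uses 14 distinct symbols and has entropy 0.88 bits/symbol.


H_max = log2(K) = log2(14) = 3.8074 bits/symbol. Redundancy = 1 - H/H_max = 1 - 0.88/3.8074 = 1 - 0.2311 = 0.7689

0.7689


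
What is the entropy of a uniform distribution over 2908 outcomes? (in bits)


H = log2(n) = log2(2908) = 11.5058

11.5058 bits


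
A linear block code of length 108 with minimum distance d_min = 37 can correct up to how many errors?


Correction capability = floor((d-1)/2) = floor((37-1)/2) = 18

18 errors


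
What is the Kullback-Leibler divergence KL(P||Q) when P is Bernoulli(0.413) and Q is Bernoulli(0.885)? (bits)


KL = p*log2(p/q) + (1-p)*log2((1-p)/(1-q)) = 0.413*log2(0.413/0.885) + 0.587*log2(0.587/0.115) = 0.9264

0.9264 bits


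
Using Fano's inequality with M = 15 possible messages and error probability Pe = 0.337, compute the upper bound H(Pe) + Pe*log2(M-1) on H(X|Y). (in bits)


H(Pe) = -Pe*log2(Pe) - (1-Pe)*log2(1-Pe) = -0.337*log2(0.337) - 0.663*log2(0.663) = 0.528813 + 0.393105 = 0.9219. Pe*log2(M-1) = 0.337*log2(14) = 1.283079. Bound = H(Pe) + Pe*log2(M-1) = 0.528813 + 0.393105 + 1.283079 = 2.205

2.205 bits


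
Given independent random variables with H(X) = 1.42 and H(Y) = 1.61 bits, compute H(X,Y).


For independent variables, H(X,Y) = H(X) + H(Y) = 1.42 + 1.61 = 3.03

3.03 bits


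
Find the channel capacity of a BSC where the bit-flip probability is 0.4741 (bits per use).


H(p) = -p*log2(p) - (1-p)*log2(1-p) = -0.4741*log2(0.4741) - 0.5259*log2(0.5259) = 0.510481 + 0.487583 = 0.9981. C = 1 - H(p) = 1 - 0.9981 = 0.0019

0.0019 bits


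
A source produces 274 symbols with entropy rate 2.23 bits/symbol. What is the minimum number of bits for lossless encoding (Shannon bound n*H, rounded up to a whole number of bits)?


Minimum bits >= n * H = 274 * 2.23 = 611.02, rounded up to a whole number of bits = 612

612 bits


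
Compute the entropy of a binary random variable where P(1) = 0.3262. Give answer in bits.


H = -p*log2(p) - (1-p)*log2(1-p). -0.3262*log2(0.3262) = 0.527195; -0.6738*log2(0.6738) = 0.383802. H = 0.527195 + 0.383802 = 0.911

0.911 bits


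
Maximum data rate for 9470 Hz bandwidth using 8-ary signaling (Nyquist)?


Rate = 2 * B * log2(M) = 2 * 9470 * 3.0 = 56820.0

56820.0 bps


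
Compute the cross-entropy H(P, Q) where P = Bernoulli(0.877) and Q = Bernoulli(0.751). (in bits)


H(P,Q) = -p*log2(q) - (1-p)*log2(1-q). -0.877*log2(0.751) = 0.362302; -0.123*log2(0.249) = 0.246711. H(P,Q) = 0.362302 + 0.246711 = 0.609

0.609 bits


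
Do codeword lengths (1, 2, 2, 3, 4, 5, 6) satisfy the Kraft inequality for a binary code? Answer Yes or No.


Kraft sum = sum(2^(-l_i)) = 1.2344, need <= 1. Result: violated (a binary prefix-free code with these lengths cannot exist)

No


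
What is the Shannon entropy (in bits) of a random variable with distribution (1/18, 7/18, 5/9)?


H = -sum(p_i * log2(p_i)). Terms: -(1/18)*log2(1/18) = 0.231663; -(7/18)*log2(7/18) = 0.529888; -(5/9)*log2(5/9) = 0.471109. H = 0.231663 + 0.529888 + 0.471109 = 1.2327

1.2327 bits


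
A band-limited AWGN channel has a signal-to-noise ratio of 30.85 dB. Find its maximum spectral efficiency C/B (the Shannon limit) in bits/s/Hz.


SNR_linear = 10^(30.85/10) = 1216.186; C/B = log2(1 + SNR_linear) = log2(1 + 1216.186) = 10.2493

10.2493 bits/s/Hz


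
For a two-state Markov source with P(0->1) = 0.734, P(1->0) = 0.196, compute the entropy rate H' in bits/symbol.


Stationary distribution: pi_0 = p10/(p01+p10) = 0.2108, pi_1 = 0.7892. Entropy rate H' = pi_0*H(p01) + pi_1*H(p10) = 0.2108*0.8357 + 0.7892*0.7139 = 0.7395

0.7395 bits/symbol


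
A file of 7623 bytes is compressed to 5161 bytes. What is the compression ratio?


Ratio = original / compressed = 7623 / 5161 = 1.477

1.477


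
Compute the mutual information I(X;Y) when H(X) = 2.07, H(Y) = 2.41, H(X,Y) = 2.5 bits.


I(X;Y) = H(X) + H(Y) - H(X,Y) = 2.07 + 2.41 - 2.5 = 1.98

1.98 bits


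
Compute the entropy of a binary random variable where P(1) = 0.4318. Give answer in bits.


H = -p*log2(p) - (1-p)*log2(1-p). -0.4318*log2(0.4318) = 0.523154; -0.5682*log2(0.5682) = 0.463384. H = 0.523154 + 0.463384 = 0.9865

0.9865 bits


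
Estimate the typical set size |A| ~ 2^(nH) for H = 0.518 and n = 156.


log2|A_typical| = nH = 156 * 0.518 = 80.808, so |A_typical| ~ 2^80.808 = 2.117e+24

2.117e+24


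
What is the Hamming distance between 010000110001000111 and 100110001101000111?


Count differing positions: ^ ^ . ^ ^ . ^ ^ ^ ^ . . . . . . . . = 8 differences

8


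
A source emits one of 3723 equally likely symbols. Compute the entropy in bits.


H = log2(n) = log2(3723) = 11.8622

11.8622 bits


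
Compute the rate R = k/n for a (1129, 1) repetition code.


Rate = k/n = 1/1129

1/1129


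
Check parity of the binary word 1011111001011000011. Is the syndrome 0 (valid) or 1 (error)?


Syndrome = XOR of all bits = 1 XOR 0 XOR 1 XOR 1 XOR 1 XOR 1 XOR 1 XOR 0 XOR 0 XOR 1 XOR 0 XOR 1 XOR 1 XOR 0 XOR 0 XOR 0 XOR 0 XOR 1 XOR 1 = 1

1


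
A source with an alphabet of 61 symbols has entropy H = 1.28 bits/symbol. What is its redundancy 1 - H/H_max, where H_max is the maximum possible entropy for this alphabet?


H_max = log2(K) = log2(61) = 5.9307 bits/symbol. Redundancy = 1 - H/H_max = 1 - 1.28/5.9307 = 1 - 0.2158 = 0.7842

0.7842


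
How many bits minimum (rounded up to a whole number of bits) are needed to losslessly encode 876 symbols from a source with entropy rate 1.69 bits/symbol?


Minimum bits >= n * H = 876 * 1.69 = 1480.44, rounded up to a whole number of bits = 1481

1481 bits


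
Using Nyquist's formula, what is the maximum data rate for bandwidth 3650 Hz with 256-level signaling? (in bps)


Rate = 2 * B * log2(M) = 2 * 3650 * 8.0 = 58400.0

58400.0 bps


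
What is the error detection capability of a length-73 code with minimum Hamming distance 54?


Detection capability = d_min - 1 = 54 - 1 = 53

53 errors


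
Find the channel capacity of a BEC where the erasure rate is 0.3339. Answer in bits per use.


C = 1 - epsilon = 1 - 0.3339 = 0.6661

0.6661 bits


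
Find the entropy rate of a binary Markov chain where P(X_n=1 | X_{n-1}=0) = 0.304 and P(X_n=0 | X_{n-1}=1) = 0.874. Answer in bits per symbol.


Stationary distribution: pi_0 = p10/(p01+p10) = 0.7419, pi_1 = 0.2581. Entropy rate H' = pi_0*H(p01) + pi_1*H(p10) = 0.7419*0.8861 + 0.2581*0.5464 = 0.7984

0.7984 bits/symbol


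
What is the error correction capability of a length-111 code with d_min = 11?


Correction capability = floor((d-1)/2) = floor((11-1)/2) = 5

5 errors


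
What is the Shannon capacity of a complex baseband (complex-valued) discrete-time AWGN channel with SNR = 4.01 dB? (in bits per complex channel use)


SNR_linear = 10^(4.01/10) = 2.5177; C = log2(1 + SNR_linear) = log2(1 + 2.5177) = 1.8146

1.8146 bits/channel use


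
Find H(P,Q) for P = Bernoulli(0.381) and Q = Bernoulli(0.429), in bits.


H(P,Q) = -p*log2(q) - (1-p)*log2(1-q). -0.381*log2(0.429) = 0.465182; -0.619*log2(0.571) = 0.500423. H(P,Q) = 0.465182 + 0.500423 = 0.9656

0.9656 bits


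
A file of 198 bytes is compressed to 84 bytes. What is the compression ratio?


Ratio = original / compressed = 198 / 84 = 2.3571

2.3571


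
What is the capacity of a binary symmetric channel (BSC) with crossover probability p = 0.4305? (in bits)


H(p) = -p*log2(p) - (1-p)*log2(1-p) = -0.4305*log2(0.4305) - 0.5695*log2(0.5695) = 0.523451 + 0.462566 = 0.986. C = 1 - H(p) = 1 - 0.986 = 0.014

0.014 bits


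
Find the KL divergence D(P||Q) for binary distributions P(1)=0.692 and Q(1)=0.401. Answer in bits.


KL = p*log2(p/q) + (1-p)*log2((1-p)/(1-q)) = 0.692*log2(0.692/0.401) + 0.308*log2(0.308/0.599) = 0.2492

0.2492 bits


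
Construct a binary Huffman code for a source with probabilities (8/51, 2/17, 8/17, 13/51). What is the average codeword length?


Huffman construction (repeatedly merge the two least-probable nodes; each merge adds 1 bit to every symbol beneath it): 2/17 + 8/51 = 14/51; 13/51 + 14/51 = 9/17; 8/17 + 9/17 = 1. Resulting codeword lengths (in the order the probabilities were given): (3, 3, 1, 2). L_avg = sum(p_i * l_i) = 8/51*3 + 2/17*3 + 8/17*1 + 13/51*2 = 92/51 = 1.8039

1.8039 bits


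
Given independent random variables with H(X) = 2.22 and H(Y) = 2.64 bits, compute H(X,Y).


For independent variables, H(X,Y) = H(X) + H(Y) = 2.22 + 2.64 = 4.86

4.86 bits


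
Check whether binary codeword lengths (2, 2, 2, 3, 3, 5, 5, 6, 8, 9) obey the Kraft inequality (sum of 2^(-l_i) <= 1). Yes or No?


Kraft sum = sum(2^(-l_i)) = 1.084, need <= 1. Result: violated (a binary prefix-free code with these lengths cannot exist)

No


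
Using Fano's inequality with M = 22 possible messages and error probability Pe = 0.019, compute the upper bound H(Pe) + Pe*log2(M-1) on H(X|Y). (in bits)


H(Pe) = -Pe*log2(Pe) - (1-Pe)*log2(1-Pe) = -0.019*log2(0.019) - 0.981*log2(0.981) = 0.108639 + 0.027149 = 0.1358. Pe*log2(M-1) = 0.019*log2(21) = 0.083454. Bound = H(Pe) + Pe*log2(M-1) = 0.108639 + 0.027149 + 0.083454 = 0.2192

0.2192 bits


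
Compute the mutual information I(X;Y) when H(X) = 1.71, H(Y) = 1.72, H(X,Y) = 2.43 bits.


I(X;Y) = H(X) + H(Y) - H(X,Y) = 1.71 + 1.72 - 2.43 = 1.0

1.0 bits


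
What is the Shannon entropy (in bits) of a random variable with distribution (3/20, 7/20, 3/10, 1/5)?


H = -sum(p_i * log2(p_i)). Terms: -(3/20)*log2(3/20) = 0.410545; -(7/20)*log2(7/20) = 0.530101; -(3/10)*log2(3/10) = 0.521090; -(1/5)*log2(1/5) = 0.464386. H = 0.410545 + 0.530101 + 0.521090 + 0.464386 = 1.9261

1.9261 bits


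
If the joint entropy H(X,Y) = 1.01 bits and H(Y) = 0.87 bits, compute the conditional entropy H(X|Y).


H(X|Y) = H(X,Y) - H(Y) = 1.01 - 0.87 = 0.14

0.14 bits


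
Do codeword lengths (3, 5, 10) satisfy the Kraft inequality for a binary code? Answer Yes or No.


Kraft sum = sum(2^(-l_i)) = 0.1572, need <= 1. Result: satisfied (a binary prefix-free code with these lengths exists)

Yes


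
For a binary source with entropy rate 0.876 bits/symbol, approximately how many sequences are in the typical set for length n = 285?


log2|A_typical| = nH = 285 * 0.876 = 249.66, so |A_typical| ~ 2^249.66 = 1.429e+75

1.429e+75


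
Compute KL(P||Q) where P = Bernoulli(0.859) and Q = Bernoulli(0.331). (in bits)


KL = p*log2(p/q) + (1-p)*log2((1-p)/(1-q)) = 0.859*log2(0.859/0.331) + 0.141*log2(0.141/0.669) = 0.8651

0.8651 bits


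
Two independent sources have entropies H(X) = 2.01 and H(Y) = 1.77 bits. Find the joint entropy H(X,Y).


For independent variables, H(X,Y) = H(X) + H(Y) = 2.01 + 1.77 = 3.78

3.78 bits


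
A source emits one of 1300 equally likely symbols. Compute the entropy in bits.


H = log2(n) = log2(1300) = 10.3443

10.3443 bits


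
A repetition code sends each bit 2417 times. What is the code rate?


Rate = k/n = 1/2417

1/2417


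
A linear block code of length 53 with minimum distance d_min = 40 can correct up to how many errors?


Correction capability = floor((d-1)/2) = floor((40-1)/2) = 19

19 errors


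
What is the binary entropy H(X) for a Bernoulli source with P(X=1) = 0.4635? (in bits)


H = -p*log2(p) - (1-p)*log2(1-p). -0.4635*log2(0.4635) = 0.514188; -0.5365*log2(0.5365) = 0.481965. H = 0.514188 + 0.481965 = 0.9962

0.9962 bits


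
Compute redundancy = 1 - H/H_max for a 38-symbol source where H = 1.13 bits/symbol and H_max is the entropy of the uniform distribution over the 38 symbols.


H_max = log2(K) = log2(38) = 5.2479 bits/symbol. Redundancy = 1 - H/H_max = 1 - 1.13/5.2479 = 1 - 0.2153 = 0.7847

0.7847


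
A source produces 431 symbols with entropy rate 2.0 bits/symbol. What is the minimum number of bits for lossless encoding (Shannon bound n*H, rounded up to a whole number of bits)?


Minimum bits >= n * H = 431 * 2.0 = 862.0, rounded up to a whole number of bits = 862

862 bits


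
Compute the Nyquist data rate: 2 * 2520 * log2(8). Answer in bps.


Rate = 2 * B * log2(M) = 2 * 2520 * 3.0 = 15120.0

15120.0 bps


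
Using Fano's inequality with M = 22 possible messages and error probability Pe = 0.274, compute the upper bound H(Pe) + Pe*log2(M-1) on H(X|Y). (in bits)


H(Pe) = -Pe*log2(Pe) - (1-Pe)*log2(1-Pe) = -0.274*log2(0.274) - 0.726*log2(0.726) = 0.511764 + 0.335382 = 0.8471. Pe*log2(M-1) = 0.274*log2(21) = 1.203495. Bound = H(Pe) + Pe*log2(M-1) = 0.511764 + 0.335382 + 1.203495 = 2.0506

2.0506 bits


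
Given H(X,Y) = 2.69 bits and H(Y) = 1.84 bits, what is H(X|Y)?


H(X|Y) = H(X,Y) - H(Y) = 2.69 - 1.84 = 0.85

0.85 bits


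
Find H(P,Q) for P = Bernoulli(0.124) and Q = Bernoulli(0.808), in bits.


H(P,Q) = -p*log2(q) - (1-p)*log2(1-q). -0.124*log2(0.808) = 0.038139; -0.876*log2(0.192) = 2.085600. H(P,Q) = 0.038139 + 2.085600 = 2.1237

2.1237 bits


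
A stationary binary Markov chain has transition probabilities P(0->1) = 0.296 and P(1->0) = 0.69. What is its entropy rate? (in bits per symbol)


Stationary distribution: pi_0 = p10/(p01+p10) = 0.6998, pi_1 = 0.3002. Entropy rate H' = pi_0*H(p01) + pi_1*H(p10) = 0.6998*0.8763 + 0.3002*0.8932 = 0.8814

0.8814 bits/symbol


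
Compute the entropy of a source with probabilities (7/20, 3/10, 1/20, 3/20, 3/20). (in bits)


H = -sum(p_i * log2(p_i)). Terms: -(7/20)*log2(7/20) = 0.530101; -(3/10)*log2(3/10) = 0.521090; -(1/20)*log2(1/20) = 0.216096; -(3/20)*log2(3/20) = 0.410545; -(3/20)*log2(3/20) = 0.410545. H = 0.530101 + 0.521090 + 0.216096 + 0.410545 + 0.410545 = 2.0884

2.0884 bits


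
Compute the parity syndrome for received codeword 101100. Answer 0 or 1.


Syndrome = XOR of all bits = 1 XOR 0 XOR 1 XOR 1 XOR 0 XOR 0 = 1

1


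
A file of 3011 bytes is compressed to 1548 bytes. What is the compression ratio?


Ratio = original / compressed = 3011 / 1548 = 1.9451

1.9451


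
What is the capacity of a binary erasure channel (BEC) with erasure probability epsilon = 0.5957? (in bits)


C = 1 - epsilon = 1 - 0.5957 = 0.4043

0.4043 bits


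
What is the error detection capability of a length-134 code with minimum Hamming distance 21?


Detection capability = d_min - 1 = 21 - 1 = 20

20 errors


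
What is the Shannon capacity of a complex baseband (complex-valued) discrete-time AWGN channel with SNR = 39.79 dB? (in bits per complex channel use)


SNR_linear = 10^(39.79/10) = 9527.9616; C = log2(1 + SNR_linear) = log2(1 + 9527.9616) = 13.2181

13.2181 bits/channel use


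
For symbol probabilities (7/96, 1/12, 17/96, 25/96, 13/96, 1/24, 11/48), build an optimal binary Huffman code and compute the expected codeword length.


Huffman construction (repeatedly merge the two least-probable nodes; each merge adds 1 bit to every symbol beneath it): 1/24 + 7/96 = 11/96; 1/12 + 11/96 = 19/96; 13/96 + 17/96 = 5/16; 19/96 + 11/48 = 41/96; 25/96 + 5/16 = 55/96; 41/96 + 55/96 = 1. Resulting codeword lengths (in the order the probabilities were given): (4, 3, 3, 2, 3, 4, 2). L_avg = sum(p_i * l_i) = 7/96*4 + 1/12*3 + 17/96*3 + 25/96*2 + 13/96*3 + 1/24*4 + 11/48*2 = 21/8 = 2.625

2.625 bits


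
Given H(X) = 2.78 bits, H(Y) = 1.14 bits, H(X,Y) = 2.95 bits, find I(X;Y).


I(X;Y) = H(X) + H(Y) - H(X,Y) = 2.78 + 1.14 - 2.95 = 0.97

0.97 bits


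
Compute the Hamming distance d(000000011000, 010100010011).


Count differing positions: . ^ . ^ . . . . ^ . ^ ^ = 5 differences

5


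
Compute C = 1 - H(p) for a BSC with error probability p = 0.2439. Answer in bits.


H(p) = -p*log2(p) - (1-p)*log2(1-p) = -0.2439*log2(0.2439) - 0.7561*log2(0.7561) = 0.496492 + 0.304974 = 0.8015. C = 1 - H(p) = 1 - 0.8015 = 0.1985

0.1985 bits


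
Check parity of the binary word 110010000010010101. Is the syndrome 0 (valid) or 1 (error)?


Syndrome = XOR of all bits = 1 XOR 1 XOR 0 XOR 0 XOR 1 XOR 0 XOR 0 XOR 0 XOR 0 XOR 0 XOR 1 XOR 0 XOR 0 XOR 1 XOR 0 XOR 1 XOR 0 XOR 1 = 1

1


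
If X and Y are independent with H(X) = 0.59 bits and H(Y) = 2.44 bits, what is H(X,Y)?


For independent variables, H(X,Y) = H(X) + H(Y) = 0.59 + 2.44 = 3.03

3.03 bits


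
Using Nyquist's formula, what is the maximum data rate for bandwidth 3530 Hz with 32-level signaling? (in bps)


Rate = 2 * B * log2(M) = 2 * 3530 * 5.0 = 35300.0

35300.0 bps


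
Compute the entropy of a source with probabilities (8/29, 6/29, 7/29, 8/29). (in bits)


H = -sum(p_i * log2(p_i)). Terms: -(8/29)*log2(8/29) = 0.512546; -(6/29)*log2(6/29) = 0.470280; -(7/29)*log2(7/29) = 0.494979; -(8/29)*log2(8/29) = 0.512546. H = 0.512546 + 0.470280 + 0.494979 + 0.512546 = 1.9904

1.9904 bits


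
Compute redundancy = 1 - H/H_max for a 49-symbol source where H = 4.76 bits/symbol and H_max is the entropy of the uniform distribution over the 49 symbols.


H_max = log2(K) = log2(49) = 5.6147 bits/symbol. Redundancy = 1 - H/H_max = 1 - 4.76/5.6147 = 1 - 0.8478 = 0.1522

0.1522


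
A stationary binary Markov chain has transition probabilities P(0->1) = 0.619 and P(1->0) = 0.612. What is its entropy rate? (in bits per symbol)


Stationary distribution: pi_0 = p10/(p01+p10) = 0.4972, pi_1 = 0.5028. Entropy rate H' = pi_0*H(p01) + pi_1*H(p10) = 0.4972*0.9587 + 0.5028*0.9635 = 0.9611

0.9611 bits/symbol


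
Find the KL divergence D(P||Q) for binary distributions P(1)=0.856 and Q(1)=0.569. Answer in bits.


KL = p*log2(p/q) + (1-p)*log2((1-p)/(1-q)) = 0.856*log2(0.856/0.569) + 0.144*log2(0.144/0.431) = 0.2766

0.2766 bits


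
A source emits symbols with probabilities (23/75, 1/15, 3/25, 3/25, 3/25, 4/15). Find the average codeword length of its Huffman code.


Huffman construction (repeatedly merge the two least-probable nodes; each merge adds 1 bit to every symbol beneath it): 1/15 + 3/25 = 14/75; 3/25 + 3/25 = 6/25; 14/75 + 6/25 = 32/75; 4/15 + 23/75 = 43/75; 32/75 + 43/75 = 1. Resulting codeword lengths (in the order the probabilities were given): (2, 3, 3, 3, 3, 2). L_avg = sum(p_i * l_i) = 23/75*2 + 1/15*3 + 3/25*3 + 3/25*3 + 3/25*3 + 4/15*2 = 182/75 = 2.4267

2.4267 bits


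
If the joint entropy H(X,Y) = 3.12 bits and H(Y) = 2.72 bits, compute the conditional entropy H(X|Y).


H(X|Y) = H(X,Y) - H(Y) = 3.12 - 2.72 = 0.4

0.4 bits


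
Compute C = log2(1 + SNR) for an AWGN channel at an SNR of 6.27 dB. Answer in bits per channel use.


SNR_linear = 10^(6.27/10) = 4.2364; C = log2(1 + SNR_linear) = log2(1 + 4.2364) = 2.3886

2.3886 bits/channel use


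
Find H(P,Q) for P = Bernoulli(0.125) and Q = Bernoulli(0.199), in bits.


H(P,Q) = -p*log2(q) - (1-p)*log2(1-q). -0.125*log2(0.199) = 0.291145; -0.875*log2(0.801) = 0.280110. H(P,Q) = 0.291145 + 0.280110 = 0.5713

0.5713 bits


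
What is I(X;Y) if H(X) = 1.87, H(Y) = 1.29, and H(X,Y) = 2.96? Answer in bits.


I(X;Y) = H(X) + H(Y) - H(X,Y) = 1.87 + 1.29 - 2.96 = 0.2

0.2 bits


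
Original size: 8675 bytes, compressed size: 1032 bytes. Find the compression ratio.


Ratio = original / compressed = 8675 / 1032 = 8.406

8.406


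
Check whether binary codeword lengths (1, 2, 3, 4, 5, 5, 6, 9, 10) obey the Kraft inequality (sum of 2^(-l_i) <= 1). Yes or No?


Kraft sum = sum(2^(-l_i)) = 1.0186, need <= 1. Result: violated (a binary prefix-free code with these lengths cannot exist)

No


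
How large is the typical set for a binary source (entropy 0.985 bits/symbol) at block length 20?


log2|A_typical| = nH = 20 * 0.985 = 19.7, so |A_typical| ~ 2^19.7 = 8.517e+05

8.517e+05


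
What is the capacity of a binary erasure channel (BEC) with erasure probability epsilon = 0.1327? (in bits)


C = 1 - epsilon = 1 - 0.1327 = 0.8673

0.8673 bits


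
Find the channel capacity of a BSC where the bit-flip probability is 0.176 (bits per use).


H(p) = -p*log2(p) - (1-p)*log2(1-p) = -0.176*log2(0.176) - 0.824*log2(0.824) = 0.441118 + 0.230130 = 0.6712. C = 1 - H(p) = 1 - 0.6712 = 0.3288

0.3288 bits


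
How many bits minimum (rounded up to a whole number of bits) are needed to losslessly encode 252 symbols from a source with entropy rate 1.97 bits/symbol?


Minimum bits >= n * H = 252 * 1.97 = 496.44, rounded up to a whole number of bits = 497

497 bits


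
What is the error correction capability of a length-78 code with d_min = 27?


Correction capability = floor((d-1)/2) = floor((27-1)/2) = 13

13 errors


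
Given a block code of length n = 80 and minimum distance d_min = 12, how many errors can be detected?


Detection capability = d_min - 1 = 12 - 1 = 11

11 errors


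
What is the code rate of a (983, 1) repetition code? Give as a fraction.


Rate = k/n = 1/983

1/983


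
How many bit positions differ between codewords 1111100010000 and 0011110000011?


Count differing positions: ^ ^ . . . ^ . . ^ . . ^ ^ = 6 differences

6


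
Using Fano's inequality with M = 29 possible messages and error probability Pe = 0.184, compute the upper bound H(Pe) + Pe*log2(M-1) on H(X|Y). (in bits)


H(Pe) = -Pe*log2(Pe) - (1-Pe)*log2(1-Pe) = -0.184*log2(0.184) - 0.816*log2(0.816) = 0.449369 + 0.239381 = 0.6887. Pe*log2(M-1) = 0.184*log2(28) = 0.884553. Bound = H(Pe) + Pe*log2(M-1) = 0.449369 + 0.239381 + 0.884553 = 1.5733

1.5733 bits


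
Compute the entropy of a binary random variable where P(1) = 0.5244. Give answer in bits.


H = -p*log2(p) - (1-p)*log2(1-p). -0.5244*log2(0.5244) = 0.488353; -0.4756*log2(0.4756) = 0.509929. H = 0.488353 + 0.509929 = 0.9983

0.9983 bits


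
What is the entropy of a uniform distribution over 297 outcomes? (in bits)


H = log2(n) = log2(297) = 8.2143

8.2143 bits


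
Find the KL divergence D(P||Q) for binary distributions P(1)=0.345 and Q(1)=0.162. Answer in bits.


KL = p*log2(p/q) + (1-p)*log2((1-p)/(1-q)) = 0.345*log2(0.345/0.162) + 0.655*log2(0.655/0.838) = 0.1434

0.1434 bits


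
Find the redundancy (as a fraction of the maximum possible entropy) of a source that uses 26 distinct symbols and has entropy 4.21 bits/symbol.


H_max = log2(K) = log2(26) = 4.7004 bits/symbol. Redundancy = 1 - H/H_max = 1 - 4.21/4.7004 = 1 - 0.8957 = 0.1043

0.1043


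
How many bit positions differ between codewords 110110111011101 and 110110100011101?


Count differing positions: . . . . . . . ^ ^ . . . . . . = 2 differences

2


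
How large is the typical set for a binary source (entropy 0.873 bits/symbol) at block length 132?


log2|A_typical| = nH = 132 * 0.873 = 115.236, so |A_typical| ~ 2^115.236 = 4.892e+34

4.892e+34


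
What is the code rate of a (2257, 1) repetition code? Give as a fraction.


Rate = k/n = 1/2257

1/2257


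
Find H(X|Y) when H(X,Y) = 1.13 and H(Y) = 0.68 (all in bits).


H(X|Y) = H(X,Y) - H(Y) = 1.13 - 0.68 = 0.45

0.45 bits


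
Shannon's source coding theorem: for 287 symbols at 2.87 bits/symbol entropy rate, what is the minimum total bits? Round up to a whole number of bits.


Minimum bits >= n * H = 287 * 2.87 = 823.69, rounded up to a whole number of bits = 824

824 bits


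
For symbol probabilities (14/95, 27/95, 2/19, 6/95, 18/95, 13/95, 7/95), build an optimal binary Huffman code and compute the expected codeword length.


Huffman construction (repeatedly merge the two least-probable nodes; each merge adds 1 bit to every symbol beneath it): 6/95 + 7/95 = 13/95; 2/19 + 13/95 = 23/95; 13/95 + 14/95 = 27/95; 18/95 + 23/95 = 41/95; 27/95 + 27/95 = 54/95; 41/95 + 54/95 = 1. Resulting codeword lengths (in the order the probabilities were given): (3, 2, 3, 4, 2, 3, 4). L_avg = sum(p_i * l_i) = 14/95*3 + 27/95*2 + 2/19*3 + 6/95*4 + 18/95*2 + 13/95*3 + 7/95*4 = 253/95 = 2.6632

2.6632 bits


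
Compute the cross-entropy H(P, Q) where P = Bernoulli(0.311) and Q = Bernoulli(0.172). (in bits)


H(P,Q) = -p*log2(q) - (1-p)*log2(1-q). -0.311*log2(0.172) = 0.789791; -0.689*log2(0.828) = 0.187613. H(P,Q) = 0.789791 + 0.187613 = 0.9774

0.9774 bits


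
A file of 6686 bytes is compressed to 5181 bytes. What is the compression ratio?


Ratio = original / compressed = 6686 / 5181 = 1.2905

1.2905


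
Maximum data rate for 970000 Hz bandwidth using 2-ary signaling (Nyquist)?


Rate = 2 * B * log2(M) = 2 * 970000 * 1.0 = 1940000.0

1940000.0 bps


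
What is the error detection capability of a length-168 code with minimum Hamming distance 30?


Detection capability = d_min - 1 = 30 - 1 = 29

29 errors


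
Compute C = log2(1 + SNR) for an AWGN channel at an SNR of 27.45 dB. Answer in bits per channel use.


SNR_linear = 10^(27.45/10) = 555.9043; C = log2(1 + SNR_linear) = log2(1 + 555.9043) = 9.1213

9.1213 bits/channel use


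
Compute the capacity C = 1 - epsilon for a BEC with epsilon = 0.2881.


C = 1 - epsilon = 1 - 0.2881 = 0.7119

0.7119 bits


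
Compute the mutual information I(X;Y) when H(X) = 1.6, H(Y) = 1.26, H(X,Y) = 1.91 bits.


I(X;Y) = H(X) + H(Y) - H(X,Y) = 1.6 + 1.26 - 1.91 = 0.95

0.95 bits


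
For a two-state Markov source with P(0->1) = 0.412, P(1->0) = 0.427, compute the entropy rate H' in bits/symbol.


Stationary distribution: pi_0 = p10/(p01+p10) = 0.5089, pi_1 = 0.4911. Entropy rate H' = pi_0*H(p01) + pi_1*H(p10) = 0.5089*0.9775 + 0.4911*0.9846 = 0.981

0.981 bits/symbol


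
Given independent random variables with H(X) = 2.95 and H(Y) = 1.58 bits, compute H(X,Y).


For independent variables, H(X,Y) = H(X) + H(Y) = 2.95 + 1.58 = 4.53

4.53 bits


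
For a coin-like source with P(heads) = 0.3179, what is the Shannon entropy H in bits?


H = -p*log2(p) - (1-p)*log2(1-p). -0.3179*log2(0.3179) = 0.525602; -0.6821*log2(0.6821) = 0.376482. H = 0.525602 + 0.376482 = 0.9021

0.9021 bits


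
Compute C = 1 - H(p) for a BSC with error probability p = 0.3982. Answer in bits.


H(p) = -p*log2(p) - (1-p)*log2(1-p) = -0.3982*log2(0.3982) - 0.6018*log2(0.6018) = 0.528983 + 0.440905 = 0.9699. C = 1 - H(p) = 1 - 0.9699 = 0.0301

0.0301 bits


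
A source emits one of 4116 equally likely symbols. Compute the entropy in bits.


H = log2(n) = log2(4116) = 12.007

12.007 bits


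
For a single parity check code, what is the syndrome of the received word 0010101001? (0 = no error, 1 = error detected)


Syndrome = XOR of all bits = 0 XOR 0 XOR 1 XOR 0 XOR 1 XOR 0 XOR 1 XOR 0 XOR 0 XOR 1 = 0

0


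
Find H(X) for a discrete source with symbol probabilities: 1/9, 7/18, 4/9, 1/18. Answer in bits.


H = -sum(p_i * log2(p_i)). Terms: -(1/9)*log2(1/9) = 0.352214; -(7/18)*log2(7/18) = 0.529888; -(4/9)*log2(4/9) = 0.519967; -(1/18)*log2(1/18) = 0.231663. H = 0.352214 + 0.529888 + 0.519967 + 0.231663 = 1.6337

1.6337 bits


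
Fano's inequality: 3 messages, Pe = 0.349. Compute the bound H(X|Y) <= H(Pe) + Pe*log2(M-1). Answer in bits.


H(Pe) = -Pe*log2(Pe) - (1-Pe)*log2(1-Pe) = -0.349*log2(0.349) - 0.651*log2(0.651) = 0.530027 + 0.403145 = 0.9332. Pe*log2(M-1) = 0.349*log2(2) = 0.349000. Bound = H(Pe) + Pe*log2(M-1) = 0.530027 + 0.403145 + 0.349000 = 1.2822

1.2822 bits


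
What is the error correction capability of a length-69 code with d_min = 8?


Correction capability = floor((d-1)/2) = floor((8-1)/2) = 3

3 errors


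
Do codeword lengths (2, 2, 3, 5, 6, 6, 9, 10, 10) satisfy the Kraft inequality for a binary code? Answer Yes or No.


Kraft sum = sum(2^(-l_i)) = 0.6914, need <= 1. Result: satisfied (a binary prefix-free code with these lengths exists)

Yes


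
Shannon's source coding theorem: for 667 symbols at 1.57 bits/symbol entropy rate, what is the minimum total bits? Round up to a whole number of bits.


Minimum bits >= n * H = 667 * 1.57 = 1047.19, rounded up to a whole number of bits = 1048

1048 bits


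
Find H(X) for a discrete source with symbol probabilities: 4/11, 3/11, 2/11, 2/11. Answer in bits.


H = -sum(p_i * log2(p_i)). Terms: -(4/11)*log2(4/11) = 0.530702; -(3/11)*log2(3/11) = 0.511219; -(2/11)*log2(2/11) = 0.447169; -(2/11)*log2(2/11) = 0.447169. H = 0.530702 + 0.511219 + 0.447169 + 0.447169 = 1.9363

1.9363 bits


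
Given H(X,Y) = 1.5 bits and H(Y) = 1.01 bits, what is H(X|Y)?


H(X|Y) = H(X,Y) - H(Y) = 1.5 - 1.01 = 0.49

0.49 bits


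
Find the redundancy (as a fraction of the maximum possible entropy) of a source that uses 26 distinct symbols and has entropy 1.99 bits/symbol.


H_max = log2(K) = log2(26) = 4.7004 bits/symbol. Redundancy = 1 - H/H_max = 1 - 1.99/4.7004 = 1 - 0.4234 = 0.5766

0.5766


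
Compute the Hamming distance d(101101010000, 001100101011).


Count differing positions: ^ . . . . ^ ^ ^ ^ . ^ ^ = 7 differences

7


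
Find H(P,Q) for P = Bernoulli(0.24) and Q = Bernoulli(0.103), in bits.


H(P,Q) = -p*log2(q) - (1-p)*log2(1-q). -0.24*log2(0.103) = 0.787028; -0.76*log2(0.897) = 0.119183. H(P,Q) = 0.787028 + 0.119183 = 0.9062

0.9062 bits


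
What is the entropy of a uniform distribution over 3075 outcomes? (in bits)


H = log2(n) = log2(3075) = 11.5864

11.5864 bits


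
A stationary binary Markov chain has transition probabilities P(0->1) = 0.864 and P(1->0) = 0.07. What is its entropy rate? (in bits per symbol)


Stationary distribution: pi_0 = p10/(p01+p10) = 0.0749, pi_1 = 0.9251. Entropy rate H' = pi_0*H(p01) + pi_1*H(p10) = 0.0749*0.5737 + 0.9251*0.3659 = 0.3815

0.3815 bits/symbol


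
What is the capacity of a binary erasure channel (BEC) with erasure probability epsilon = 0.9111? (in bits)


C = 1 - epsilon = 1 - 0.9111 = 0.0889

0.0889 bits


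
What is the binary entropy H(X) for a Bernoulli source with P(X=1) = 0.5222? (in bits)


H = -p*log2(p) - (1-p)*log2(1-p). -0.5222*log2(0.5222) = 0.489471; -0.4778*log2(0.4778) = 0.509106. H = 0.489471 + 0.509106 = 0.9986

0.9986 bits


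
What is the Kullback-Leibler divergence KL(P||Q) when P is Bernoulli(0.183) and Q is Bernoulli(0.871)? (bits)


KL = p*log2(p/q) + (1-p)*log2((1-p)/(1-q)) = 0.183*log2(0.183/0.871) + 0.817*log2(0.817/0.129) = 1.7637

1.7637 bits


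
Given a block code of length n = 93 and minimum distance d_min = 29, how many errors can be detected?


Detection capability = d_min - 1 = 29 - 1 = 28

28 errors


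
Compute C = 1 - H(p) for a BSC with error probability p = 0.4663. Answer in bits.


H(p) = -p*log2(p) - (1-p)*log2(1-p) = -0.4663*log2(0.4663) - 0.5337*log2(0.5337) = 0.513242 + 0.483478 = 0.9967. C = 1 - H(p) = 1 - 0.9967 = 0.0033

0.0033 bits


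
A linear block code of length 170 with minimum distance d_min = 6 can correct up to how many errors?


Correction capability = floor((d-1)/2) = floor((6-1)/2) = 2

2 errors


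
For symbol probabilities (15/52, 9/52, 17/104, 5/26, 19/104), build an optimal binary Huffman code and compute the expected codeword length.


Huffman construction (repeatedly merge the two least-probable nodes; each merge adds 1 bit to every symbol beneath it): 17/104 + 9/52 = 35/104; 19/104 + 5/26 = 3/8; 15/52 + 35/104 = 5/8; 3/8 + 5/8 = 1. Resulting codeword lengths (in the order the probabilities were given): (2, 3, 3, 2, 2). L_avg = sum(p_i * l_i) = 15/52*2 + 9/52*3 + 17/104*3 + 5/26*2 + 19/104*2 = 243/104 = 2.3365

2.3365 bits


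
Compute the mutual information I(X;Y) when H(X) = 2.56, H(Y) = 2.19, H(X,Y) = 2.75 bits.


I(X;Y) = H(X) + H(Y) - H(X,Y) = 2.56 + 2.19 - 2.75 = 2.0

2.0 bits


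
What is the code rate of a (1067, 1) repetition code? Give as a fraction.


Rate = k/n = 1/1067

1/1067


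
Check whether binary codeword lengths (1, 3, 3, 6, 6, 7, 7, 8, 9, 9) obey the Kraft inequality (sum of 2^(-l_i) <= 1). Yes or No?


Kraft sum = sum(2^(-l_i)) = 0.8047, need <= 1. Result: satisfied (a binary prefix-free code with these lengths exists)

Yes


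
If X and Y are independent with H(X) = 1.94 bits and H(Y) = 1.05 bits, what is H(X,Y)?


For independent variables, H(X,Y) = H(X) + H(Y) = 1.94 + 1.05 = 2.99

2.99 bits


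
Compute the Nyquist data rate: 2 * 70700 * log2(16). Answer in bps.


Rate = 2 * B * log2(M) = 2 * 70700 * 4.0 = 565600.0

565600.0 bps


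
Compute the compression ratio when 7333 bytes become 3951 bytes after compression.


Ratio = original / compressed = 7333 / 3951 = 1.856

1.856


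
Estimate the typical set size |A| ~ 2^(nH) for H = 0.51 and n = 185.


log2|A_typical| = nH = 185 * 0.51 = 94.35, so |A_typical| ~ 2^94.35 = 2.525e+28

2.525e+28


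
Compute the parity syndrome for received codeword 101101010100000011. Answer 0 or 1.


Syndrome = XOR of all bits = 1 XOR 0 XOR 1 XOR 1 XOR 0 XOR 1 XOR 0 XOR 1 XOR 0 XOR 1 XOR 0 XOR 0 XOR 0 XOR 0 XOR 0 XOR 0 XOR 1 XOR 1 = 0

0


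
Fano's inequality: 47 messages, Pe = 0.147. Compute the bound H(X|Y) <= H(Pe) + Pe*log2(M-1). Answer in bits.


H(Pe) = -Pe*log2(Pe) - (1-Pe)*log2(1-Pe) = -0.147*log2(0.147) - 0.853*log2(0.853) = 0.406618 + 0.195663 = 0.6023. Pe*log2(M-1) = 0.147*log2(46) = 0.811964. Bound = H(Pe) + Pe*log2(M-1) = 0.406618 + 0.195663 + 0.811964 = 1.4142

1.4142 bits


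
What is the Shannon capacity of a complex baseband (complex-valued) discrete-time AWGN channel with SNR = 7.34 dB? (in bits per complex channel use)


SNR_linear = 10^(7.34/10) = 5.42; C = log2(1 + SNR_linear) = log2(1 + 5.42) = 2.6826

2.6826 bits/channel use


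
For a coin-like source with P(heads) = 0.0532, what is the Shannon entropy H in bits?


H = -p*log2(p) - (1-p)*log2(1-p). -0.0532*log2(0.0532) = 0.225165; -0.9468*log2(0.9468) = 0.074673. H = 0.225165 + 0.074673 = 0.2998

0.2998 bits


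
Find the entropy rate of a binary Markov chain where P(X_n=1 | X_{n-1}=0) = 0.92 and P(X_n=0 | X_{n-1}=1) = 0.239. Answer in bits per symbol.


Stationary distribution: pi_0 = p10/(p01+p10) = 0.2062, pi_1 = 0.7938. Entropy rate H' = pi_0*H(p01) + pi_1*H(p10) = 0.2062*0.4022 + 0.7938*0.7934 = 0.7127

0.7127 bits/symbol


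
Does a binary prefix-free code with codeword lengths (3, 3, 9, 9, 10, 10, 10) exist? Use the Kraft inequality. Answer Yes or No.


Kraft sum = sum(2^(-l_i)) = 0.2568, need <= 1. Result: satisfied (a binary prefix-free code with these lengths exists)

Yes


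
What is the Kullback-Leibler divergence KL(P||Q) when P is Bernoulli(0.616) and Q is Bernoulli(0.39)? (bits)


KL = p*log2(p/q) + (1-p)*log2((1-p)/(1-q)) = 0.616*log2(0.616/0.39) + 0.384*log2(0.384/0.61) = 0.1498

0.1498 bits


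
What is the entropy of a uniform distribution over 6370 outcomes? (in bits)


H = log2(n) = log2(6370) = 12.6371

12.6371 bits


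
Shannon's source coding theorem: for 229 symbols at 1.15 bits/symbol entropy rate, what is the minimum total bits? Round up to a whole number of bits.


Minimum bits >= n * H = 229 * 1.15 = 263.35, rounded up to a whole number of bits = 264

264 bits


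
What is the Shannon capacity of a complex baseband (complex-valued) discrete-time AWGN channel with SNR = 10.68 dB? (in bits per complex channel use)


SNR_linear = 10^(10.68/10) = 11.695; C = log2(1 + SNR_linear) = log2(1 + 11.695) = 3.6662

3.6662 bits/channel use


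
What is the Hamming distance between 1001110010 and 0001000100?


Count differing positions: ^ . . . ^ ^ . ^ ^ . = 5 differences

5


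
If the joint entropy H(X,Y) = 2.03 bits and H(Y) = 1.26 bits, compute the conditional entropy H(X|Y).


H(X|Y) = H(X,Y) - H(Y) = 2.03 - 1.26 = 0.77

0.77 bits


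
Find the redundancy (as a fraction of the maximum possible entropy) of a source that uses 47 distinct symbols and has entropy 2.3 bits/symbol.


H_max = log2(K) = log2(47) = 5.5546 bits/symbol. Redundancy = 1 - H/H_max = 1 - 2.3/5.5546 = 1 - 0.4141 = 0.5859

0.5859


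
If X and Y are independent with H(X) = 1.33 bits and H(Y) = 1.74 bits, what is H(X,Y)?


For independent variables, H(X,Y) = H(X) + H(Y) = 1.33 + 1.74 = 3.07

3.07 bits


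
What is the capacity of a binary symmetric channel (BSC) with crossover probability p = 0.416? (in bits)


H(p) = -p*log2(p) - (1-p)*log2(1-p) = -0.416*log2(0.416) - 0.584*log2(0.584) = 0.526383 + 0.453160 = 0.9795. C = 1 - H(p) = 1 - 0.9795 = 0.0205

0.0205 bits


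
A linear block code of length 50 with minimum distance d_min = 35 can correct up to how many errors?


Correction capability = floor((d-1)/2) = floor((35-1)/2) = 17

17 errors


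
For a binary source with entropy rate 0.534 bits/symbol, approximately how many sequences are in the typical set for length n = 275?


log2|A_typical| = nH = 275 * 0.534 = 146.85, so |A_typical| ~ 2^146.85 = 1.608e+44

1.608e+44


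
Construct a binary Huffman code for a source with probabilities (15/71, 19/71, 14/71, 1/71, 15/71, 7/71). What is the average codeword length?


Huffman construction (repeatedly merge the two least-probable nodes; each merge adds 1 bit to every symbol beneath it): 1/71 + 7/71 = 8/71; 8/71 + 14/71 = 22/71; 15/71 + 15/71 = 30/71; 19/71 + 22/71 = 41/71; 30/71 + 41/71 = 1. Resulting codeword lengths (in the order the probabilities were given): (2, 2, 3, 4, 2, 4). L_avg = sum(p_i * l_i) = 15/71*2 + 19/71*2 + 14/71*3 + 1/71*4 + 15/71*2 + 7/71*4 = 172/71 = 2.4225

2.4225 bits


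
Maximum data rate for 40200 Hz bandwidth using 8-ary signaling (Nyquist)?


Rate = 2 * B * log2(M) = 2 * 40200 * 3.0 = 241200.0

241200.0 bps


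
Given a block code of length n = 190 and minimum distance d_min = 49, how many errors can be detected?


Detection capability = d_min - 1 = 49 - 1 = 48

48 errors


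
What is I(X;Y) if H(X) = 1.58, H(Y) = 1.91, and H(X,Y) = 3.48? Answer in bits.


I(X;Y) = H(X) + H(Y) - H(X,Y) = 1.58 + 1.91 - 3.48 = 0.01

0.01 bits


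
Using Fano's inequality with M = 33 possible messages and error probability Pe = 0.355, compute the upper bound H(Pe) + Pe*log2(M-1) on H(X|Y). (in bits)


H(Pe) = -Pe*log2(Pe) - (1-Pe)*log2(1-Pe) = -0.355*log2(0.355) - 0.645*log2(0.645) = 0.530409 + 0.408046 = 0.9385. Pe*log2(M-1) = 0.355*log2(32) = 1.775000. Bound = H(Pe) + Pe*log2(M-1) = 0.530409 + 0.408046 + 1.775000 = 2.7135

2.7135 bits


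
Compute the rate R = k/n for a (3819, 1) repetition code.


Rate = k/n = 1/3819

1/3819
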